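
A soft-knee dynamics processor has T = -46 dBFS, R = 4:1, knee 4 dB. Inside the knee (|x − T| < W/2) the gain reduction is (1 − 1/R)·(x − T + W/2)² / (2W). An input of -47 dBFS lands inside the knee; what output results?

x − T + W/2 = -47 − (-46) + 2 = 1.
GR = (1 − 1/4) × 1² / 8 = 0.75 × 1 / 8 = 0.09375 dB.
Output = -47 − 0.09375 = -47.09375 dBFS.

-47.09375 dBFS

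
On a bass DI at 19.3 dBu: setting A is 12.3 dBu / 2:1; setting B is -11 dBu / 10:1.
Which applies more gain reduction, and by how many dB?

A: GR = 7 − 7/2 = 3.5 dB.
B: GR = 30.3 − 30.3/10 = 27.27 dB.
B reduces 23.77 dB more.

B, by 23.77 dB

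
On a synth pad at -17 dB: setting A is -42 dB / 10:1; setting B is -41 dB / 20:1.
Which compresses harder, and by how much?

B, by 0.3 dB

A: 25 dB over, compressed to 2.5 dB over, so 22.5 dB of GR.
B: 24 dB over, compressed to 1.2 dB over, so 22.8 dB of GR.
B applies 0.3 dB more gain reduction.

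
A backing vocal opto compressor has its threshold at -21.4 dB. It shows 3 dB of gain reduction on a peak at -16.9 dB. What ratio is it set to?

3:1

Input overshoot = -16.9 − (-21.4) = 4.5 dB.
Output overshoot = 4.5 − 3 = 1.5 dB.
Ratio = input overshoot / output overshoot = 4.5 / 1.5 = 3.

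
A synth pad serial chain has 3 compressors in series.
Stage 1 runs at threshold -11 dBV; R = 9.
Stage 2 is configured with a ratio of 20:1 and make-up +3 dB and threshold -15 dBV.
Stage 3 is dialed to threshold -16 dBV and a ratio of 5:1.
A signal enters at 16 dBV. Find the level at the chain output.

Stage 1: 16 dBV is 27 dB over -11 dBV; at 9:1 that becomes 3 dB over, giving -8 dBV.
Stage 2: -8 dBV is 7 dB over -15 dBV; at 20:1 that becomes 0.35 dB over, giving -14.65 dBV; +3 dB make-up → -11.65 dBV.
Stage 3: overshoot 4.35 dB → 4.35/5 = 0.87 dB → -15.13 dBV.

-15.13 dBV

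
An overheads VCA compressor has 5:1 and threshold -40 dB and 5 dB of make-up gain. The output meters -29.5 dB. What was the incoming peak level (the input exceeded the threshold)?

-12.5 dB

Before make-up, the level was -29.5 − 5 = -34.5 dB.
That's 5.5 dB above the -40 dB threshold.
Before 5:1 compression the overshoot was 5.5 × 5 = 27.5 dB, so input = -40 + 27.5 = -12.5 dB.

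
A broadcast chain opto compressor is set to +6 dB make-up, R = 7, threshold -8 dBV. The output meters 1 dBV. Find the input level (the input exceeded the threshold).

13 dBV

Before make-up, the level was 1 − 6 = -5 dBV.
Post-compression overshoot = -5 − (-8) = 3 dB.
Undo the ratio: input overshoot = 3 × 7 = 21 dB, giving input = 13 dBV.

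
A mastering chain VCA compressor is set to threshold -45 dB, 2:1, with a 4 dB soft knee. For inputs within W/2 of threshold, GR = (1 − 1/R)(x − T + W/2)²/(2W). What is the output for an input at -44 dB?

-44.5625 dB

x − T + W/2 = -44 − (-45) + 2 = 3.
GR = (1 − 1/2) × 3² / 8 = 0.5 × 9 / 8 = 0.5625 dB.
Output = -44 − 0.5625 = -44.5625 dB.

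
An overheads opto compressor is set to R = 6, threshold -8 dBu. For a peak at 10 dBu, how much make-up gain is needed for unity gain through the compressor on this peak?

15 dB

Overshoot 18 dB → 18/6 = 3 dB after compression, so the compressed level is -8 + 3 = -5 dBu.
Make-up = target − compressed = 10 − (-5) = 15 dB.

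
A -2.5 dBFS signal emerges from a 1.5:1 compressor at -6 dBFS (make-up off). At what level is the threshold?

-13 dBFS

Gain reduction = -2.5 − (-6) = 3.5 dB; output overshoot = GR / (R − 1) = 3.5 / 0.5 = 7 dB.
Threshold = output − output overshoot = -6 − 7 = -13 dBFS.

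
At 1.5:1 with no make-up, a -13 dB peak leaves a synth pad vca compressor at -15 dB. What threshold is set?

Let T be the threshold. Output overshoot = (input overshoot)/R, so -15 − T = (-13 − T)/1.5.
1.5·(-15 − T) = -13 − T → 0.5·T = -22.5 − (-13) = -9.5.
T = -9.5/0.5 = -19 dB.

-19 dB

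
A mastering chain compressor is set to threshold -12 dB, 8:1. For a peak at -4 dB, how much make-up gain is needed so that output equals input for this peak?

Without make-up, output = threshold + overshoot/8 = -12 + 1 = -11 dB.
Gap to target: 7 dB.

7 dB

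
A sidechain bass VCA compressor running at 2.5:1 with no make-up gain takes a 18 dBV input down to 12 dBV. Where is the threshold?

8 dBV

Input is 10 dB above T (since output overshoot × R = input overshoot: (12 − T)·2.5 = 18 − T gives T = 8 dBV).
Check: 8 + (18 − 8)/2.5 = 8 + 4 = 12 dBV. ✓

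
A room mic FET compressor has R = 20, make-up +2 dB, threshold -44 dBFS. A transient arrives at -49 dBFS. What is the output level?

-49 dBFS is 5 dB below the -44 dBFS threshold, so no gain reduction is applied.
Make-up gain adds 2 dB: -49 + 2 = -47 dBFS.

-47 dBFS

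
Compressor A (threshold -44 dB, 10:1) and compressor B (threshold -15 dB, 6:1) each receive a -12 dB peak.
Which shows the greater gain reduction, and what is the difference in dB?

A: overshoot 32 dB → output overshoot 3.2 dB → GR 28.8 dB.
B: overshoot 3 dB → output overshoot 0.5 dB → GR 2.5 dB.
Difference: 26.3 dB in favour of A.

A, by 26.3 dB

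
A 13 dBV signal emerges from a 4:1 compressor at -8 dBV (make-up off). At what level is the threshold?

Input is 28 dB above T (since output overshoot × R = input overshoot: (-8 − T)·4 = 13 − T gives T = -15 dBV).
Check: -15 + (13 − (-15))/4 = -15 + 7 = -8 dBV. ✓

-15 dBV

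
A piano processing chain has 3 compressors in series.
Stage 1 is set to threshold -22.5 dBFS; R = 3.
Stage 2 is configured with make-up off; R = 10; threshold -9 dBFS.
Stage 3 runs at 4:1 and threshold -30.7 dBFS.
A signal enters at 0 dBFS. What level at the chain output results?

Stage 1: overshoot 22.5 dB → 22.5/3 = 7.5 dB → -15 dBFS.
Stage 2: below threshold (-15 ≤ -9); passes unchanged; output -15 dBFS.
Stage 3: overshoot 15.7 dB → 15.7/4 = 3.925 dB → -26.775 dBFS.

-26.775 dBFS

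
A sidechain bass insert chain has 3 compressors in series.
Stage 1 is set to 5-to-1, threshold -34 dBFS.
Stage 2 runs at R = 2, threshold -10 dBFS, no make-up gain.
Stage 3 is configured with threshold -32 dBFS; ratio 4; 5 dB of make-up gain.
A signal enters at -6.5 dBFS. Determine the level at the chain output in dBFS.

-26.125 dBFS

Stage 1: overshoot 27.5 dB → 27.5/5 = 5.5 dB → -28.5 dBFS.
Stage 2: -28.5 dBFS is at or below the -10 dBFS threshold — no compression; output -28.5 dBFS.
Stage 3: overshoot 3.5 dB → 3.5/4 = 0.875 dB → -31.125 dBFS; +5 dB make-up → -26.125 dBFS.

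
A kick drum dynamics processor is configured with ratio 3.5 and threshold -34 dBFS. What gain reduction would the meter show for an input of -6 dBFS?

Overshoot = -6 − (-34) = 28 dB.
At 3.5:1, output sits 28/3.5 = 8 dB above threshold.
So the signal is attenuated by 28 − 8 = 20 dB.

20 dB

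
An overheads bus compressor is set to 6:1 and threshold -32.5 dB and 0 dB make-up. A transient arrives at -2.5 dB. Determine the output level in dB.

Overshoot: -2.5 − (-32.5) = 30 dB.
The 30 dB excess becomes 5 dB after 6:1 reduction.
So the level is -32.5 + 5 = -27.5 dB.

-27.5 dB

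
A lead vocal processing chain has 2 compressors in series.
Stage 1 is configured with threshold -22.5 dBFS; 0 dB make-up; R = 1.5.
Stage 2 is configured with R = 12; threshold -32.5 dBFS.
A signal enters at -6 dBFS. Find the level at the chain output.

-30.75 dBFS

Stage 1: -6 dBFS is 16.5 dB over -22.5 dBFS; at 1.5:1 that becomes 11 dB over, giving -11.5 dBFS.
Stage 2: overshoot 21 dB → 21/12 = 1.75 dB → -30.75 dBFS.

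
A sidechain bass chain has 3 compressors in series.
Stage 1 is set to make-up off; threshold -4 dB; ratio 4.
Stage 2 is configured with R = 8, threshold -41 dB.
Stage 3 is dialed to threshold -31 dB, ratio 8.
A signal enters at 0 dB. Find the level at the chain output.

-36.25 dB

Stage 1: 0 dB is 4 dB over -4 dB; at 4:1 that becomes 1 dB over, giving -3 dB.
Stage 2: overshoot 38 dB → 38/8 = 4.75 dB → -36.25 dB.
Stage 3: below threshold (-36.25 ≤ -31); passes unchanged; output -36.25 dB.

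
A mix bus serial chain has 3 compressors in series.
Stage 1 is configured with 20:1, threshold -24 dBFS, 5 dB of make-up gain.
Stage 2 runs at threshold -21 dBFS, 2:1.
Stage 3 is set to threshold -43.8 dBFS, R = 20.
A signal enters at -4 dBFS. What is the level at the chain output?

Stage 1: -4 dBFS is 20 dB over -24 dBFS; at 20:1 that becomes 1 dB over, giving -23 dBFS; +5 dB make-up → -18 dBFS.
Stage 2: overshoot 3 dB → 3/2 = 1.5 dB → -19.5 dBFS.
Stage 3: overshoot 24.3 dB → 24.3/20 = 1.215 dB → -42.585 dBFS.

-42.585 dBFS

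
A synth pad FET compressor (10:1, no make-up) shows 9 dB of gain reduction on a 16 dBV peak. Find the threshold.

Let T be the threshold. Output overshoot = (input overshoot)/R, so 7 − T = (16 − T)/10.
10·(7 − T) = 16 − T → 9·T = 70 − 16 = 54.
T = 54/9 = 6 dBV.

6 dBV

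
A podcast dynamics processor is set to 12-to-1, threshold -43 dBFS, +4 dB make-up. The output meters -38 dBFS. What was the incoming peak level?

Remove make-up: -38 − 4 = -42 dBFS.
Post-compression overshoot = -42 − (-43) = 1 dB.
Before 12:1 compression the overshoot was 1 × 12 = 12 dB, so input = -43 + 12 = -31 dBFS.

-31 dBFS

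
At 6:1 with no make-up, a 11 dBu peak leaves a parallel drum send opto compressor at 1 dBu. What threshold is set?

-1 dBu

Gain reduction = 11 − 1 = 10 dB; output overshoot = GR / (R − 1) = 10 / 5 = 2 dB.
Threshold = output − output overshoot = 1 − 2 = -1 dBu.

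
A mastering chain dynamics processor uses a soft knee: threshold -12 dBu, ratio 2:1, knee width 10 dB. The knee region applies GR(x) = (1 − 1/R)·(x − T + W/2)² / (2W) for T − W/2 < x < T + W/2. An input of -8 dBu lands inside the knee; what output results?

-10.025 dBu

x − T + W/2 = -8 − (-12) + 5 = 9.
GR = (1 − 1/2) × 9² / 20 = 0.5 × 81 / 20 = 2.025 dB.
Output = -8 − 2.025 = -10.025 dBu.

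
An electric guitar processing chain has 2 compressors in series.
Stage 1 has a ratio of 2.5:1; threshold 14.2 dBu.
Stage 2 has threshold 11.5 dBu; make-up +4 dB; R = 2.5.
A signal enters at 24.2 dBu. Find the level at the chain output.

Stage 1: 10 dB above 14.2 dBu, reduced 2.5:1 to 4 dB above → 18.2 dBu.
Stage 2: 18.2 dBu is 6.7 dB over 11.5 dBu; at 2.5:1 that becomes 2.68 dB over, giving 14.18 dBu; +4 dB make-up → 18.18 dBu.

18.18 dBu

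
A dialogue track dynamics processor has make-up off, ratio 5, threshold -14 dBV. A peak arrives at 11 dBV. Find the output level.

The input is 25 dB above the -14 dBV threshold.
The 25 dB excess becomes 5 dB after 5:1 reduction.
So the level is -14 + 5 = -9 dBV.

-9 dBV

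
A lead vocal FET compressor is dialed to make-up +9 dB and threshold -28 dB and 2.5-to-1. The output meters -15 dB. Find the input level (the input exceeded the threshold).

Stripping the +9 dB make-up gives -24 dB at the gain stage.
The compressed level sits -24 − (-28) = 4 dB over threshold.
Before 2.5:1 compression the overshoot was 4 × 2.5 = 10 dB, so input = -28 + 10 = -18 dB.

-18 dB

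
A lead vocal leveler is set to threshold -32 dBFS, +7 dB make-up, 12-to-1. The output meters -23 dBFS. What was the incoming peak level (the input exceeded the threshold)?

-8 dBFS

Stripping the +7 dB make-up gives -30 dBFS at the gain stage.
The compressed level sits -30 − (-32) = 2 dB over threshold.
Input overshoot = R × output overshoot = 24 dB → input = -32 + 24 = -8 dBFS.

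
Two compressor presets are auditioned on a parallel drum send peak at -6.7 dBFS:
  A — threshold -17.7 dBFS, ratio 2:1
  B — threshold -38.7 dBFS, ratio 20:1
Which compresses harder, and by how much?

A: 11 dB over, compressed to 5.5 dB over, so 5.5 dB of GR.
B: 32 dB over, compressed to 1.6 dB over, so 30.4 dB of GR.
B applies 24.9 dB more gain reduction.

B, by 24.9 dB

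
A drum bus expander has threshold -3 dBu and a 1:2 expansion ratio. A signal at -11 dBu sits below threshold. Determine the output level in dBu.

The input is 8 dB below the -3 dBu threshold.
A 1:2 expander multiplies undershoot by 2: 8 × 2 = 16 dB below threshold.
Output = -3 − 16 = -19 dBu.

-19 dBu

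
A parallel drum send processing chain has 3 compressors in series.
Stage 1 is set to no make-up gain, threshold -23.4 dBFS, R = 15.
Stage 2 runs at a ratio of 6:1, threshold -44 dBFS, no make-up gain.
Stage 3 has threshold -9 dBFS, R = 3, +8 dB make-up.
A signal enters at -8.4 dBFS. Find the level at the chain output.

Stage 1: 15 dB above -23.4 dBFS, reduced 15:1 to 1 dB above → -22.4 dBFS.
Stage 2: -22.4 dBFS is 21.6 dB over -44 dBFS; at 6:1 that becomes 3.6 dB over, giving -40.4 dBFS.
Stage 3: -40.4 dBFS is at or below the -9 dBFS threshold — no compression; make-up brings it to -32.4 dBFS.

-32.4 dBFS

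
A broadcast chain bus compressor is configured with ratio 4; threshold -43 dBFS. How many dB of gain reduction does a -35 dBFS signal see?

6 dB

-35 dBFS exceeds the threshold by 8 dB.
At 4:1, output sits 8/4 = 2 dB above threshold.
GR = overshoot in − overshoot out = 8 − 2 = 6 dB.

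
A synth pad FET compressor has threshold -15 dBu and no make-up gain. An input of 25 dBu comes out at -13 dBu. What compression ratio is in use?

Input overshoot = 25 − (-15) = 40 dB; output overshoot = -13 − (-15) = 2 dB.
Ratio = 40 / 2 = 20.

20:1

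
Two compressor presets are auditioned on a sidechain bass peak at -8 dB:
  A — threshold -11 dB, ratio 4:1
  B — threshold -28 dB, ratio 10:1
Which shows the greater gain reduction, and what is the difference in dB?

B, by 15.75 dB

A: 3 dB over, compressed to 0.75 dB over, so 2.25 dB of GR.
B: 20 dB over, compressed to 2 dB over, so 18 dB of GR.
B applies 15.75 dB more gain reduction.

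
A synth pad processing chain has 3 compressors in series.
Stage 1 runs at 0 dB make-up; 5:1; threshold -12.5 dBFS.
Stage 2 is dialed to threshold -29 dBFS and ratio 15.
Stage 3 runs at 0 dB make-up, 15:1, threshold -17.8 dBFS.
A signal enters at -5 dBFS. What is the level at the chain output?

Stage 1: -5 dBFS is 7.5 dB over -12.5 dBFS; at 5:1 that becomes 1.5 dB over, giving -11 dBFS.
Stage 2: 18 dB above -29 dBFS, reduced 15:1 to 1.2 dB above → -27.8 dBFS.
Stage 3: -27.8 dBFS ≤ -17.8 dBFS, so stage 3 doesn't engage; output -27.8 dBFS.

-27.8 dBFS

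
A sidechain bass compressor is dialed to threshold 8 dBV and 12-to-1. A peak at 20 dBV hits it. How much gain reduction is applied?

20 dBV exceeds the threshold by 12 dB.
At 12:1, output sits 12/12 = 1 dB above threshold.
Gain reduction = 12 − 1 = 11 dB.

11 dB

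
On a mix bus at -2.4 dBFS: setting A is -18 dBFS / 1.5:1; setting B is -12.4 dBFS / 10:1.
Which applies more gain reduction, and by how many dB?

B, by 3.8 dB

A: 15.6 dB over, compressed to 10.4 dB over, so 5.2 dB of GR.
B: 10 dB over, compressed to 1 dB over, so 9 dB of GR.
B applies 3.8 dB more gain reduction.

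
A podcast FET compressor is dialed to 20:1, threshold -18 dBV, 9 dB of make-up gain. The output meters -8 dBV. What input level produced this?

2 dBV

Before make-up, the level was -8 − 9 = -17 dBV.
Post-compression overshoot = -17 − (-18) = 1 dB.
Before 20:1 compression the overshoot was 1 × 20 = 20 dB, so input = -18 + 20 = 2 dBV.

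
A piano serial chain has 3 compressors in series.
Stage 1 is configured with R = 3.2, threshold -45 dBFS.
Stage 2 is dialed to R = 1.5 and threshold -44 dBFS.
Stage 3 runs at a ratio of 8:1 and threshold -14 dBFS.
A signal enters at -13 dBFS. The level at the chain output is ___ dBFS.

-38 dBFS

Stage 1: overshoot 32 dB → 32/3.2 = 10 dB → -35 dBFS.
Stage 2: 9 dB above -44 dBFS, reduced 1.5:1 to 6 dB above → -38 dBFS.
Stage 3: below threshold (-38 ≤ -14); passes unchanged; output -38 dBFS.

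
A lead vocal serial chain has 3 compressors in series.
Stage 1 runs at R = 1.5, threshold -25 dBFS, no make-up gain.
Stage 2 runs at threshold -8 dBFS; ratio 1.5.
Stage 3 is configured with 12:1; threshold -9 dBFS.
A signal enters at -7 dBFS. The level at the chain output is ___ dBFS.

-13 dBFS

Stage 1: overshoot 18 dB → 18/1.5 = 12 dB → -13 dBFS.
Stage 2: -13 dBFS is at or below the -8 dBFS threshold — no compression; output -13 dBFS.
Stage 3: below threshold (-13 ≤ -9); passes unchanged; output -13 dBFS.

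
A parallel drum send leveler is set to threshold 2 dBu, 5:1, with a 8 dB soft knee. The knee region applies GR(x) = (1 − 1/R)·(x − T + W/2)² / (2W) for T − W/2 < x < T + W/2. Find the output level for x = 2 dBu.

1.2 dBu

x − T + W/2 = 2 − 2 + 4 = 4.
GR = (1 − 1/5) × 4² / 16 = 0.8 × 16 / 16 = 0.8 dB.
Output = 2 − 0.8 = 1.2 dBu.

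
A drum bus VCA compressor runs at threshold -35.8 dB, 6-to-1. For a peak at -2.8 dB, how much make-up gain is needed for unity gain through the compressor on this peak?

Overshoot 33 dB → 33/6 = 5.5 dB after compression, so the compressed level is -35.8 + 5.5 = -30.3 dB.
Make-up = target − compressed = -2.8 − (-30.3) = 27.5 dB.

27.5 dB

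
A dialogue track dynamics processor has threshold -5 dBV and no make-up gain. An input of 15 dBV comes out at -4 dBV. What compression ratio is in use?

Input overshoot = 15 − (-5) = 20 dB; output overshoot = -4 − (-5) = 1 dB.
Ratio = 20 / 1 = 20.

20:1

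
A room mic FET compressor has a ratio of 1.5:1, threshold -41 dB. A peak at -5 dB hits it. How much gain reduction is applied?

The signal is 36 dB above threshold.
A 1.5:1 ratio leaves 24 dB of that excess.
Gain reduction = 36 − 24 = 12 dB.

12 dB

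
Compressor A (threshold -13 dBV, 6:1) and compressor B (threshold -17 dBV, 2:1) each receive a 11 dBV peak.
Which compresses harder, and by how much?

A, by 6 dB

A: overshoot 24 dB → output overshoot 4 dB → GR 20 dB.
B: overshoot 28 dB → output overshoot 14 dB → GR 14 dB.
Difference: 6 dB in favour of A.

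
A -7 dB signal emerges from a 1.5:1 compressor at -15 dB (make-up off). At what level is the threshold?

-31 dB

Input is 24 dB above T (since output overshoot × R = input overshoot: (-15 − T)·1.5 = -7 − T gives T = -31 dB).
Check: -31 + (-7 − (-31))/1.5 = -31 + 16 = -15 dB. ✓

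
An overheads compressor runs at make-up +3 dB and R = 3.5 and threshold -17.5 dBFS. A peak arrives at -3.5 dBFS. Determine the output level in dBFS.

-10.5 dBFS

Overshoot: -3.5 − (-17.5) = 14 dB.
At 3.5:1 the overshoot is divided by 3.5, leaving 4 dB above threshold.
That puts the output at -13.5 dBFS; make-up adds 3 dB, giving -10.5 dBFS.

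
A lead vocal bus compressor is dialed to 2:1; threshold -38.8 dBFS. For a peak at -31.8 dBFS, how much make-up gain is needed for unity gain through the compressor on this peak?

Overshoot 7 dB → 7/2 = 3.5 dB after compression, so the compressed level is -38.8 + 3.5 = -35.3 dBFS.
Make-up = target − compressed = -31.8 − (-35.3) = 3.5 dB.

3.5 dB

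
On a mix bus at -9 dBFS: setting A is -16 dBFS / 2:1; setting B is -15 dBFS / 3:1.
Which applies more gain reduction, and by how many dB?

B, by 0.5 dB

A: 7 dB over, compressed to 3.5 dB over, so 3.5 dB of GR.
B: 6 dB over, compressed to 2 dB over, so 4 dB of GR.
Difference: 0.5 dB in favour of B.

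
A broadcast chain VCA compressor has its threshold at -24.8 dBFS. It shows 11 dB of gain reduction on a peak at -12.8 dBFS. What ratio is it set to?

Input overshoot = -12.8 − (-24.8) = 12 dB.
Output overshoot = 12 − 11 = 1 dB.
Ratio = input overshoot / output overshoot = 12 / 1 = 12.

12:1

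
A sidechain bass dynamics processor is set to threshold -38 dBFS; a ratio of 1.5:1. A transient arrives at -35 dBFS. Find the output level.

-36 dBFS

Overshoot: -35 − (-38) = 3 dB.
1.5:1 compression reduces that to 3/1.5 = 2 dB over.
Output = -38 + 2 = -36 dBFS.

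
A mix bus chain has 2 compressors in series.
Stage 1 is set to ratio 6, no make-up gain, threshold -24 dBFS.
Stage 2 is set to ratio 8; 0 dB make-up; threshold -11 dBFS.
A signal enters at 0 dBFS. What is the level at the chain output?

Stage 1: overshoot 24 dB → 24/6 = 4 dB → -20 dBFS.
Stage 2: below threshold (-20 ≤ -11); passes unchanged; output -20 dBFS.

-20 dBFS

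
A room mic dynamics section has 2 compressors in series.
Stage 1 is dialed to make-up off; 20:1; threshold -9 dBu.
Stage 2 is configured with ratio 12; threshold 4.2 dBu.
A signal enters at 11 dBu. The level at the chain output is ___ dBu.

-8 dBu

Stage 1: overshoot 20 dB → 20/20 = 1 dB → -8 dBu.
Stage 2: -8 dBu is at or below the 4.2 dBu threshold — no compression; output -8 dBu.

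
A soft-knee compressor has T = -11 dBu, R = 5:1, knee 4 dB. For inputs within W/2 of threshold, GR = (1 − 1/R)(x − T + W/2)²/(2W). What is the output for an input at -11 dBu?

x − T + W/2 = -11 − (-11) + 2 = 2.
GR = (1 − 1/5) × 2² / 8 = 0.8 × 4 / 8 = 0.4 dB.
Output = -11 − 0.4 = -11.4 dBu.

-11.4 dBu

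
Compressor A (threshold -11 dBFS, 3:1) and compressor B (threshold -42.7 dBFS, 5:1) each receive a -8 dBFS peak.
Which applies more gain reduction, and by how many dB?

B, by 25.76 dB

A: 3 dB over, compressed to 1 dB over, so 2 dB of GR.
B: 34.7 dB over, compressed to 6.94 dB over, so 27.76 dB of GR.
B applies 25.76 dB more gain reduction.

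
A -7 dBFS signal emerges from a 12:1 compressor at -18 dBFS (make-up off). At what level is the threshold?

Input is 12 dB above T (since output overshoot × R = input overshoot: (-18 − T)·12 = -7 − T gives T = -19 dBFS).
Check: -19 + (-7 − (-19))/12 = -19 + 1 = -18 dBFS. ✓

-19 dBFS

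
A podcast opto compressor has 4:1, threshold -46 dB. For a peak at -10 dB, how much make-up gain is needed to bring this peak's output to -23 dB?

14 dB

Overshoot 36 dB → 36/4 = 9 dB after compression, so the compressed level is -46 + 9 = -37 dB.
Make-up = target − compressed = -23 − (-37) = 14 dB.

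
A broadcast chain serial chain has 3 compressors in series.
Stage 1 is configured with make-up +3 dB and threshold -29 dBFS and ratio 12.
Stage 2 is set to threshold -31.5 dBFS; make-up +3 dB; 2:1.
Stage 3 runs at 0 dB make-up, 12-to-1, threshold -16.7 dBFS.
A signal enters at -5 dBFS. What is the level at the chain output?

Stage 1: -5 dBFS is 24 dB over -29 dBFS; at 12:1 that becomes 2 dB over, giving -27 dBFS; +3 dB make-up → -24 dBFS.
Stage 2: overshoot 7.5 dB → 7.5/2 = 3.75 dB → -27.75 dBFS; +3 dB make-up → -24.75 dBFS.
Stage 3: -24.75 dBFS ≤ -16.7 dBFS, so stage 3 doesn't engage; output -24.75 dBFS.

-24.75 dBFS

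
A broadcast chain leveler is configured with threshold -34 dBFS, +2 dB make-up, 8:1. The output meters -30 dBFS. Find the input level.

-18 dBFS

Remove make-up: -30 − 2 = -32 dBFS.
The compressed level sits -32 − (-34) = 2 dB over threshold.
Before 8:1 compression the overshoot was 2 × 8 = 16 dB, so input = -34 + 16 = -18 dBFS.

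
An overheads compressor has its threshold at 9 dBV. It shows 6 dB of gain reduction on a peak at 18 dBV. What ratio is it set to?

Input overshoot = 18 − 9 = 9 dB.
Output overshoot = 9 − 6 = 3 dB.
Ratio = input overshoot / output overshoot = 9 / 3 = 3.

3:1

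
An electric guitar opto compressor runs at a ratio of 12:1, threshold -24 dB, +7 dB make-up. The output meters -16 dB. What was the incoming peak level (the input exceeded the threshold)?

-12 dB

Stripping the +7 dB make-up gives -23 dB at the gain stage.
Post-compression overshoot = -23 − (-24) = 1 dB.
Before 12:1 compression the overshoot was 1 × 12 = 12 dB, so input = -24 + 12 = -12 dB.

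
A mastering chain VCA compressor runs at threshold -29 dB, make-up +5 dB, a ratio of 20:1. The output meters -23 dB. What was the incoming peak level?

-9 dB

Remove make-up: -23 − 5 = -28 dB.
The compressed level sits -28 − (-29) = 1 dB over threshold.
Undo the ratio: input overshoot = 1 × 20 = 20 dB, giving input = -9 dB.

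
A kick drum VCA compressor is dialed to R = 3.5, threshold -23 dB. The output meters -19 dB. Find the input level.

That's 4 dB above the -23 dB threshold.
Undo the ratio: input overshoot = 4 × 3.5 = 14 dB, giving input = -9 dB.

-9 dB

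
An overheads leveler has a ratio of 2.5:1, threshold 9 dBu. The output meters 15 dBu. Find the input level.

24 dBu

That's 6 dB above the 9 dBu threshold.
Before 2.5:1 compression the overshoot was 6 × 2.5 = 15 dB, so input = 9 + 15 = 24 dBu.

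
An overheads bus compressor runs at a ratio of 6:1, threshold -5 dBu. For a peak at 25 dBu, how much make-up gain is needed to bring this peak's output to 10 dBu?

10 dB

Overshoot 30 dB → 30/6 = 5 dB after compression, so the compressed level is -5 + 5 = 0 dBu.
Make-up = target − compressed = 10 − 0 = 10 dB.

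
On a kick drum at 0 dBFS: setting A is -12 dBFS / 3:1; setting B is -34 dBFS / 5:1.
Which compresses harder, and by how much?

A: 12 dB over, compressed to 4 dB over, so 8 dB of GR.
B: 34 dB over, compressed to 6.8 dB over, so 27.2 dB of GR.
B reduces 19.2 dB more.

B, by 19.2 dB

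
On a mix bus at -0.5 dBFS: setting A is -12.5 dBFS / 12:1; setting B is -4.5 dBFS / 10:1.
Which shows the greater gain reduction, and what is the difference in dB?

A: overshoot 12 dB → output overshoot 1 dB → GR 11 dB.
B: overshoot 4 dB → output overshoot 0.4 dB → GR 3.6 dB.
A applies 7.4 dB more gain reduction.

A, by 7.4 dB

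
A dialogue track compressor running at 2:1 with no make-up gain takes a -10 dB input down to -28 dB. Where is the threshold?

-46 dB

Input is 36 dB above T (since output overshoot × R = input overshoot: (-28 − T)·2 = -10 − T gives T = -46 dB).
Check: -46 + (-10 − (-46))/2 = -46 + 18 = -28 dB. ✓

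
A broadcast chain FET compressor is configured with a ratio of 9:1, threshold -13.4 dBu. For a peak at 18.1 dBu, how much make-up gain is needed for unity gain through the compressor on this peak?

28 dB

The peak compresses to -13.4 + 31.5/9 = -9.9 dBu.
To reach 18.1 dBu requires 18.1 − (-9.9) = 28 dB of make-up.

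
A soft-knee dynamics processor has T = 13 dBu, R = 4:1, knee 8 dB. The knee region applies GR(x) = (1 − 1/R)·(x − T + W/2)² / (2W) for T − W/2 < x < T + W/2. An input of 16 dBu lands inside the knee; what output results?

13.703125 dBu

x − T + W/2 = 16 − 13 + 4 = 7.
GR = (1 − 1/4) × 7² / 16 = 0.75 × 49 / 16 = 2.296875 dB.
Output = 16 − 2.296875 = 13.703125 dBu.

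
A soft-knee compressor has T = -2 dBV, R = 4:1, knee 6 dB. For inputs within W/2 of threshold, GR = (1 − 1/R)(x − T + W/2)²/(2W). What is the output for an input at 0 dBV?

x − T + W/2 = 0 − (-2) + 3 = 5.
GR = (1 − 1/4) × 5² / 12 = 0.75 × 25 / 12 = 1.5625 dB.
Output = 0 − 1.5625 = -1.5625 dBV.

-1.5625 dBV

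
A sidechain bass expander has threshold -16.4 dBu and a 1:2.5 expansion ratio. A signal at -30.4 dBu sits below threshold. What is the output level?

-51.4 dBu

Below threshold, a 1:2.5 expander applies gain = (2.5−1)×(T − x) of attenuation.
(2.5−1) × 14 = 21 dB, so output = -30.4 − 21 = -51.4 dBu.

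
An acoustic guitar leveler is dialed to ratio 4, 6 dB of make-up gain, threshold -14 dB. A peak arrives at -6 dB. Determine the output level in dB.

-6 dB sits 8 dB over threshold.
At 4:1 the overshoot is divided by 4, leaving 2 dB above threshold.
So the level is -14 + 2 = -12 dB; make-up adds 6 dB, giving -6 dB.

-6 dB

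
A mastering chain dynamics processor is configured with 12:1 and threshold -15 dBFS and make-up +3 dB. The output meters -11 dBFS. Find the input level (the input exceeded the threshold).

-3 dBFS

Before make-up, the level was -11 − 3 = -14 dBFS.
The compressed level sits -14 − (-15) = 1 dB over threshold.
Undo the ratio: input overshoot = 1 × 12 = 12 dB, giving input = -3 dBFS.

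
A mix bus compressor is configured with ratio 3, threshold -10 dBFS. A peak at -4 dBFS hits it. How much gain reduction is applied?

The signal is 6 dB above threshold.
A 3:1 ratio leaves 2 dB of that excess.
So the signal is attenuated by 6 − 2 = 4 dB.

4 dB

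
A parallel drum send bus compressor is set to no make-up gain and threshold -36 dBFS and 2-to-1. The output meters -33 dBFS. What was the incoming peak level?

That's 3 dB above the -36 dBFS threshold.
Undo the ratio: input overshoot = 3 × 2 = 6 dB, giving input = -30 dBFS.

-30 dBFS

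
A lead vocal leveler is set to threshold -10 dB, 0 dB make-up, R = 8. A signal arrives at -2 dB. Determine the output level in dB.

-9 dB

Overshoot: -2 − (-10) = 8 dB.
At 8:1 the overshoot is divided by 8, leaving 1 dB above threshold.
So the level is -10 + 1 = -9 dB.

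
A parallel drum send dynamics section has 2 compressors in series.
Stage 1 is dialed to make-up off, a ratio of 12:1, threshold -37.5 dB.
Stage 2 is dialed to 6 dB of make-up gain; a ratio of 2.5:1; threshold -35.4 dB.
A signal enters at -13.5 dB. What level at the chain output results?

Stage 1: 24 dB above -37.5 dB, reduced 12:1 to 2 dB above → -35.5 dB.
Stage 2: below threshold (-35.5 ≤ -35.4); passes unchanged; make-up brings it to -29.5 dB.

-29.5 dB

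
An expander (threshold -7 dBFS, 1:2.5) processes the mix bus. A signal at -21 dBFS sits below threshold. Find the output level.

-42 dBFS

Below threshold, a 1:2.5 expander applies gain = (2.5−1)×(T − x) of attenuation.
(2.5−1) × 14 = 21 dB, so output = -21 − 21 = -42 dBFS.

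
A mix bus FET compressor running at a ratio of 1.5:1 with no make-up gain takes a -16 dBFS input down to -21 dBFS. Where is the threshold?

Gain reduction = -16 − (-21) = 5 dB; output overshoot = GR / (R − 1) = 5 / 0.5 = 10 dB.
Threshold = output − output overshoot = -21 − 10 = -31 dBFS.

-31 dBFS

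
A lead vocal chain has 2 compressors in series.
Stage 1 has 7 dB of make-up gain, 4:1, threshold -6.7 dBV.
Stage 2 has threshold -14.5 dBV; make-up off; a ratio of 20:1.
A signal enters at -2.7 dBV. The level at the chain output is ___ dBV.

Stage 1: 4 dB above -6.7 dBV, reduced 4:1 to 1 dB above → -5.7 dBV; +7 dB make-up → 1.3 dBV.
Stage 2: overshoot 15.8 dB → 15.8/20 = 0.79 dB → -13.71 dBV.

-13.71 dBV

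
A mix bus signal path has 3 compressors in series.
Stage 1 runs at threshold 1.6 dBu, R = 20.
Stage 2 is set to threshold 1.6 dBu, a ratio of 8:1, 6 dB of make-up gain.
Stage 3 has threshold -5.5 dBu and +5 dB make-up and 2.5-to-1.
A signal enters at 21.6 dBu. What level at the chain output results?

Stage 1: 20 dB above 1.6 dBu, reduced 20:1 to 1 dB above → 2.6 dBu.
Stage 2: 1 dB above 1.6 dBu, reduced 8:1 to 0.125 dB above → 1.725 dBu; +6 dB make-up → 7.725 dBu.
Stage 3: 7.725 dBu is 13.225 dB over -5.5 dBu; at 2.5:1 that becomes 5.29 dB over, giving -0.21 dBu; +5 dB make-up → 4.79 dBu.

4.79 dBu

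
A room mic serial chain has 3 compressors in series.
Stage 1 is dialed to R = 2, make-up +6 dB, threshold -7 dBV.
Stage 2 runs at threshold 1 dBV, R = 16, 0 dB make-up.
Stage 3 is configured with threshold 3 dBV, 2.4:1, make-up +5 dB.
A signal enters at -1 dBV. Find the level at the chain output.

6.0625 dBV

Stage 1: -1 dBV is 6 dB over -7 dBV; at 2:1 that becomes 3 dB over, giving -4 dBV; +6 dB make-up → 2 dBV.
Stage 2: overshoot 1 dB → 1/16 = 0.0625 dB → 1.0625 dBV.
Stage 3: 1.0625 dBV is at or below the 3 dBV threshold — no compression; make-up brings it to 6.0625 dBV.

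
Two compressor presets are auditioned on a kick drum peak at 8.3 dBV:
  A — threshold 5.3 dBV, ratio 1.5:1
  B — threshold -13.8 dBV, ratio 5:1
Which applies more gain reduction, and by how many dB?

B, by 16.68 dB

A: 3 dB over, compressed to 2 dB over, so 1 dB of GR.
B: 22.1 dB over, compressed to 4.42 dB over, so 17.68 dB of GR.
B reduces 16.68 dB more.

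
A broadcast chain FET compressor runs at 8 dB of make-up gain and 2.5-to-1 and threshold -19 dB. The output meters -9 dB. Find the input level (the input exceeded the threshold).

Stripping the +8 dB make-up gives -17 dB at the gain stage.
The compressed level sits -17 − (-19) = 2 dB over threshold.
Before 2.5:1 compression the overshoot was 2 × 2.5 = 5 dB, so input = -19 + 5 = -14 dB.

-14 dB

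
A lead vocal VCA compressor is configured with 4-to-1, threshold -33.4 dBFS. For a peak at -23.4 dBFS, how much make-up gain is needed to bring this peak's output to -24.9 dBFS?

6 dB

The peak compresses to -33.4 + 10/4 = -30.9 dBFS.
To reach -24.9 dBFS requires -24.9 − (-30.9) = 6 dB of make-up.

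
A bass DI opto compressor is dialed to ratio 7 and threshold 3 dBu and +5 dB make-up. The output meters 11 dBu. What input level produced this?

Before make-up, the level was 11 − 5 = 6 dBu.
The compressed level sits 6 − 3 = 3 dB over threshold.
Undo the ratio: input overshoot = 3 × 7 = 21 dB, giving input = 24 dBu.

24 dBu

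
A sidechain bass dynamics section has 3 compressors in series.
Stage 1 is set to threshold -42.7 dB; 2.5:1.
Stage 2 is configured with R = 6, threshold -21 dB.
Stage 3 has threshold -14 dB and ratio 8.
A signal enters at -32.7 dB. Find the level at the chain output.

-38.7 dB

Stage 1: -32.7 dB is 10 dB over -42.7 dB; at 2.5:1 that becomes 4 dB over, giving -38.7 dB.
Stage 2: -38.7 dB ≤ -21 dB, so stage 2 doesn't engage; output -38.7 dB.
Stage 3: -38.7 dB is at or below the -14 dB threshold — no compression; output -38.7 dB.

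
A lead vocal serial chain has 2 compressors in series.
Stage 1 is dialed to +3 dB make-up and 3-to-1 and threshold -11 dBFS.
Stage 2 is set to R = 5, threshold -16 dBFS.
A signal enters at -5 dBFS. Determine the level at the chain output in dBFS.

Stage 1: 6 dB above -11 dBFS, reduced 3:1 to 2 dB above → -9 dBFS; +3 dB make-up → -6 dBFS.
Stage 2: 10 dB above -16 dBFS, reduced 5:1 to 2 dB above → -14 dBFS.

-14 dBFS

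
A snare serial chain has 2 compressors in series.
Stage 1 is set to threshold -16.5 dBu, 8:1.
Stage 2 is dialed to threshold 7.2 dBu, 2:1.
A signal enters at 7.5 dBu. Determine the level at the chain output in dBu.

Stage 1: 24 dB above -16.5 dBu, reduced 8:1 to 3 dB above → -13.5 dBu.
Stage 2: below threshold (-13.5 ≤ 7.2); passes unchanged; output -13.5 dBu.

-13.5 dBu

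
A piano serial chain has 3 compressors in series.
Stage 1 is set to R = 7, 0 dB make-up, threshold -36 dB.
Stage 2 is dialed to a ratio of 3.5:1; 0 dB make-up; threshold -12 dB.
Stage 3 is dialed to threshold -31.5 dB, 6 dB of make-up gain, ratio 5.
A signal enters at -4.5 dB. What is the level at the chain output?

Stage 1: 31.5 dB above -36 dB, reduced 7:1 to 4.5 dB above → -31.5 dB.
Stage 2: below threshold (-31.5 ≤ -12); passes unchanged; output -31.5 dB.
Stage 3: -31.5 dB is at or below the -31.5 dB threshold — no compression; make-up brings it to -25.5 dB.

-25.5 dB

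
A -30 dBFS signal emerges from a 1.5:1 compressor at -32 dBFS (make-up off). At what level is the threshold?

-36 dBFS

Let T be the threshold. Output overshoot = (input overshoot)/R, so -32 − T = (-30 − T)/1.5.
1.5·(-32 − T) = -30 − T → 0.5·T = -48 − (-30) = -18.
T = -18/0.5 = -36 dBFS.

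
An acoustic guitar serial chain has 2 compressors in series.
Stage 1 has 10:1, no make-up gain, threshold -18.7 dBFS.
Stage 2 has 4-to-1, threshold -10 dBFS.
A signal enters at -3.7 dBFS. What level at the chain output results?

Stage 1: -3.7 dBFS is 15 dB over -18.7 dBFS; at 10:1 that becomes 1.5 dB over, giving -17.2 dBFS.
Stage 2: -17.2 dBFS is at or below the -10 dBFS threshold — no compression; output -17.2 dBFS.

-17.2 dBFS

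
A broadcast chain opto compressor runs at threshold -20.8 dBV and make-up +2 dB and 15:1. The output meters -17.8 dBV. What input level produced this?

Before make-up, the level was -17.8 − 2 = -19.8 dBV.
The compressed level sits -19.8 − (-20.8) = 1 dB over threshold.
Input overshoot = R × output overshoot = 15 dB → input = -20.8 + 15 = -5.8 dBV.

-5.8 dBV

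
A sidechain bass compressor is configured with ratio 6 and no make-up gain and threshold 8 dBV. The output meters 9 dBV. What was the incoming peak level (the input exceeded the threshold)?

Post-compression overshoot = 9 − 8 = 1 dB.
Undo the ratio: input overshoot = 1 × 6 = 6 dB, giving input = 14 dBV.

14 dBV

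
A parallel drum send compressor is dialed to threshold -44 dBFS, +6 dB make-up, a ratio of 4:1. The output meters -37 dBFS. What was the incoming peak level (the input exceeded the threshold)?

Stripping the +6 dB make-up gives -43 dBFS at the gain stage.
That's 1 dB above the -44 dBFS threshold.
Before 4:1 compression the overshoot was 1 × 4 = 4 dB, so input = -44 + 4 = -40 dBFS.

-40 dBFS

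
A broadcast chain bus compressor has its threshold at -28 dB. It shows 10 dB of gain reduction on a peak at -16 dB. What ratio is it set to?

Input overshoot = -16 − (-28) = 12 dB.
Output overshoot = 12 − 10 = 2 dB.
Ratio = input overshoot / output overshoot = 12 / 2 = 6.

6:1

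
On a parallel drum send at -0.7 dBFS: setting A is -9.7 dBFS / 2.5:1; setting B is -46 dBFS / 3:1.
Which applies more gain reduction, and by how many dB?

B, by 24.8 dB

A: GR = 9 − 9/2.5 = 5.4 dB.
B: GR = 45.3 − 45.3/3 = 30.2 dB.
Difference: 24.8 dB in favour of B.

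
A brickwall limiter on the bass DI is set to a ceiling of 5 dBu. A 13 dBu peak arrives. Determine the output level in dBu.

At ∞:1, everything above 5 dBu is held at the ceiling.

5 dBu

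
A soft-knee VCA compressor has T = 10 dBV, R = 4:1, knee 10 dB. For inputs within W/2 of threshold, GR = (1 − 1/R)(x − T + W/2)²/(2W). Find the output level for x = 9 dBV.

x − T + W/2 = 9 − 10 + 5 = 4.
GR = (1 − 1/4) × 4² / 20 = 0.75 × 16 / 20 = 0.6 dB.
Output = 9 − 0.6 = 8.4 dBV.

8.4 dBV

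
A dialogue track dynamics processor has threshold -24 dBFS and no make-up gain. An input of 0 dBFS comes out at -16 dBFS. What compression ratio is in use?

3:1

Input overshoot = 0 − (-24) = 24 dB; output overshoot = -16 − (-24) = 8 dB.
Ratio = 24 / 8 = 3.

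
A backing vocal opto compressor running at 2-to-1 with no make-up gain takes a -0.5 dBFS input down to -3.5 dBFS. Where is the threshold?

-6.5 dBFS

Let T be the threshold. Output overshoot = (input overshoot)/R, so -3.5 − T = (-0.5 − T)/2.
2·(-3.5 − T) = -0.5 − T → 1·T = -7 − (-0.5) = -6.5.
T = -6.5/1 = -6.5 dBFS.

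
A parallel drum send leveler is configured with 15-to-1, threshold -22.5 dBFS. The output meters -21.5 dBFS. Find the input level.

That's 1 dB above the -22.5 dBFS threshold.
Before 15:1 compression the overshoot was 1 × 15 = 15 dB, so input = -22.5 + 15 = -7.5 dBFS.

-7.5 dBFS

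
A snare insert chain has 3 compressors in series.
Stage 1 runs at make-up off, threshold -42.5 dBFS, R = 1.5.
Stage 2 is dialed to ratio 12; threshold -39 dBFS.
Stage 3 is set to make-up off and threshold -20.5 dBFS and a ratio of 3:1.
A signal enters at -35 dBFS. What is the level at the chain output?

-38.875 dBFS

Stage 1: overshoot 7.5 dB → 7.5/1.5 = 5 dB → -37.5 dBFS.
Stage 2: overshoot 1.5 dB → 1.5/12 = 0.125 dB → -38.875 dBFS.
Stage 3: below threshold (-38.875 ≤ -20.5); passes unchanged; output -38.875 dBFS.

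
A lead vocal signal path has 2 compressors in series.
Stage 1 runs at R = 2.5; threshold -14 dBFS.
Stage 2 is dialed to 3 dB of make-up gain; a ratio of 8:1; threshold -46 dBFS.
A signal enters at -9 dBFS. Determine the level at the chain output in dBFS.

Stage 1: overshoot 5 dB → 5/2.5 = 2 dB → -12 dBFS.
Stage 2: overshoot 34 dB → 34/8 = 4.25 dB → -41.75 dBFS; +3 dB make-up → -38.75 dBFS.

-38.75 dBFS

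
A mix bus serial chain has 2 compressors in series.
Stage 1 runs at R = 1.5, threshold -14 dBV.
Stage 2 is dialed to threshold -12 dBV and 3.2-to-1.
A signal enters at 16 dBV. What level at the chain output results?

Stage 1: 30 dB above -14 dBV, reduced 1.5:1 to 20 dB above → 6 dBV.
Stage 2: 18 dB above -12 dBV, reduced 3.2:1 to 5.625 dB above → -6.375 dBV.

-6.375 dBV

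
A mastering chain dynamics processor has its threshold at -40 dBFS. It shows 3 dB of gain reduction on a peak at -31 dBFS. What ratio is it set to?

Input overshoot = -31 − (-40) = 9 dB.
Output overshoot = 9 − 3 = 6 dB.
Ratio = input overshoot / output overshoot = 9 / 6 = 1.5.

1.5:1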